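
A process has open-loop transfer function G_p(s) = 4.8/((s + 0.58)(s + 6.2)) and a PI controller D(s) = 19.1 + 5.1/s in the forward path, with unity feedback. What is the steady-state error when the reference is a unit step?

The open loop D(s)G_p(s) has a pole at the origin (type 1), so the static position error constant is infinite and e_ss = 1/(1+∞) = 0.

0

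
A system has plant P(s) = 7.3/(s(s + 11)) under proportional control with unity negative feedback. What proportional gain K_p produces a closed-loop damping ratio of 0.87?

Closed-loop characteristic equation: s² + 11s + K_p·7.3 = 0.
So ω_n = √(7.3K_p) and 2ζω_n = 11, giving ζ = 11/(2√(7.3K_p)).
Setting ζ = 0.87: √(7.3K_p) = 11/(2·0.87) = 6.322, so K_p = 39.97/7.3 = 5.47.

K_p = 5.47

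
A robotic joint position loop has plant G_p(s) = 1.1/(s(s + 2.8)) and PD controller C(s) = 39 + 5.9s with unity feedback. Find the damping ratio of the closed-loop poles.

ζ = 0.709

Forward path: (39 + 5.9s)·1.1/(s(s+2.8)). The closed-loop characteristic equation is s² + (2.8 + 1.1·5.9)s + 1.1·39 = 0.
That is s² + 9.29s + 42.9 = 0, so ω_n = 6.55 rad/s and ζ = 9.29/(2·6.55) = 0.7092.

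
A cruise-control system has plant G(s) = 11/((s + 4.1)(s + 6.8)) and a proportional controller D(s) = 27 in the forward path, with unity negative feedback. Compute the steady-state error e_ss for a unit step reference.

The loop is type 0. Static position error constant K_pos = D(0)·G(0) = 27·0.3945 = 10.65.
Steady-state error to a unit step: e_ss = 1/(1+K_pos) = 1/11.65 = 0.0858.

0.0858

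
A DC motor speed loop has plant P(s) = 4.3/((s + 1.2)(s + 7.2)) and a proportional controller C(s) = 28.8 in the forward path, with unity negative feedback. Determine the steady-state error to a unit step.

The loop is type 0. Static position error constant K_pos = C(0)·P(0) = 28.8·0.4977 = 14.33.
Steady-state error to a unit step: e_ss = 1/(1+K_pos) = 1/15.33 = 0.0652.

0.0652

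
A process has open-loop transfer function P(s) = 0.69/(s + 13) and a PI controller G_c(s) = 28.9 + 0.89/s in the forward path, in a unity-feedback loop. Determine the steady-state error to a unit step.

The open loop G_c(s)P(s) has a pole at the origin (type 1), so the static position error constant is infinite and e_ss = 1/(1+∞) = 0.

0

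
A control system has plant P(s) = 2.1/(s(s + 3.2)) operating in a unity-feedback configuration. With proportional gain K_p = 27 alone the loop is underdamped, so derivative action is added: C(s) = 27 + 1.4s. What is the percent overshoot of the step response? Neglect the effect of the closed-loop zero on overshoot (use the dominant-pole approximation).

Forward path: (27 + 1.4s)·2.1/(s(s+3.2)). The closed-loop characteristic equation is s² + (3.2 + 2.1·1.4)s + 2.1·27 = 0.
That is s² + 6.14s + 56.7 = 0, so ω_n = 7.53 rad/s and ζ = 6.14/(2·7.53) = 0.4077.
%OS = 100·exp(−πζ/√(1−ζ²)) = 24.6%.

24.6%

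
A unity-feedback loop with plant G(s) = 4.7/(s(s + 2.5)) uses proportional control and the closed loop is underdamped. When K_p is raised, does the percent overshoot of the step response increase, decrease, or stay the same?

ζ = 2.5/(2√(4.7K_p)) decreases as K_p grows; lower damping means more overshoot.

increase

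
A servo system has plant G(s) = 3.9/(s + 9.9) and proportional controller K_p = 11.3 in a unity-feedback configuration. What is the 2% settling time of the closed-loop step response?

Closed-loop transfer function: T(s) = K_p·G(s)/(1 + K_p·G(s)) = 44.07/(s + 9.9 + 44.07) = 44.07/(s + 53.97).
Time constant τ = 1/53.97 = 0.01853 s, so the 2% settling time is about 4τ = 0.0741 s.

T_s ≈ 0.0741 s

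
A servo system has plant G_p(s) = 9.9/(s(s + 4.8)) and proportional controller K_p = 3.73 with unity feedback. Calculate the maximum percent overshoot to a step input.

Closed-loop characteristic equation: s² + 4.8s + 36.93 = 0, so ω_n = 6.077 rad/s and ζ = 4.8/(2·6.077) = 0.3949.
%OS = 100·exp(−πζ/√(1−ζ²)) = 100·exp(−π·0.3949/√0.844) = 25.9%.

25.9%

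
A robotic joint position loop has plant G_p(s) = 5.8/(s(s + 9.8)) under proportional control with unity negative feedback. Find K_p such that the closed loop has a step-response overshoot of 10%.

From %OS = 100·exp(−πζ/√(1−ζ²)) = 10%, ζ = −ln(0.1)/√(π²+ln²(0.1)) = 0.5912.
Characteristic equation s² + 9.8s + 5.8K_p = 0 gives ζ = 9.8/(2√(5.8K_p)).
Setting ζ = 0.5912: √(5.8K_p) = 9.8/(2·0.5912) = 8.289, so K_p = 68.71/5.8 = 11.8.

K_p = 11.8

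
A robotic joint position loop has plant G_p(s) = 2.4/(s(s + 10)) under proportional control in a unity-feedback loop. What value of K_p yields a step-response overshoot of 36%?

From %OS = 100·exp(−πζ/√(1−ζ²)) = 36%, ζ = −ln(0.36)/√(π²+ln²(0.36)) = 0.3093.
Characteristic equation s² + 10s + 2.4K_p = 0 gives ζ = 10/(2√(2.4K_p)).
Setting ζ = 0.3093: √(2.4K_p) = 10/(2·0.3093) = 16.17, so K_p = 261.4/2.4 = 109.

K_p = 109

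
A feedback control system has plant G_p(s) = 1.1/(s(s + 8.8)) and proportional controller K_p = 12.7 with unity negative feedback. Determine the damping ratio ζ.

With unity feedback the closed-loop characteristic equation is s² + 8.8s + 12.7·1.1 = s² + 8.8s + 13.97 = 0.
Matching s² + 2ζω_n s + ω_n²: ω_n = √13.97 = 3.738 rad/s and 2ζω_n = 8.8, so ζ = 8.8/(2·3.738) = 1.18.

ζ = 1.18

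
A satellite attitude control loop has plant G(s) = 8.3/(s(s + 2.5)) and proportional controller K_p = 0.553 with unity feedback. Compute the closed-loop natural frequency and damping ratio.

ω_n = 2.14 rad/s, ζ = 0.583

1 + K_p·G(s) = 0 gives s² + 2.5s + 4.59 = 0.
Matching s² + 2ζω_n s + ω_n²: ω_n = √4.59 = 2.142 rad/s and 2ζω_n = 2.5, so ζ = 2.5/(2·2.142) = 0.583.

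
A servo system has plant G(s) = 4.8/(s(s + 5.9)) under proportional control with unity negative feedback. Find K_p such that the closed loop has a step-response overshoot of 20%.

K_p = 8.72

From %OS = 100·exp(−πζ/√(1−ζ²)) = 20%, ζ = −ln(0.2)/√(π²+ln²(0.2)) = 0.4559.
Characteristic equation s² + 5.9s + 4.8K_p = 0 gives ζ = 5.9/(2√(4.8K_p)).
Setting ζ = 0.4559: √(4.8K_p) = 5.9/(2·0.4559) = 6.47, so K_p = 41.86/4.8 = 8.72.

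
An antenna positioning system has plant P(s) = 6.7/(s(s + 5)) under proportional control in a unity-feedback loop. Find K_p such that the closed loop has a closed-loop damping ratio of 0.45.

K_p = 4.61

Closed-loop characteristic equation: s² + 5s + K_p·6.7 = 0.
So ω_n = √(6.7K_p) and 2ζω_n = 5, giving ζ = 5/(2√(6.7K_p)).
Setting ζ = 0.45: √(6.7K_p) = 5/(2·0.45) = 5.556, so K_p = 30.86/6.7 = 4.61.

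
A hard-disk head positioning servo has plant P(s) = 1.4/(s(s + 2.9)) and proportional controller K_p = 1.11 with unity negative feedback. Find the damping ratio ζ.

ζ = 1.16

1 + K_p·P(s) = 0 gives s² + 2.9s + 1.554 = 0.
Matching s² + 2ζω_n s + ω_n²: ω_n = √1.554 = 1.247 rad/s and 2ζω_n = 2.9, so ζ = 2.9/(2·1.247) = 1.16.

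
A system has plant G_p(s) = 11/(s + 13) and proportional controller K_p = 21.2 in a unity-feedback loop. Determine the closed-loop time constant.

τ = 0.00406 s

Closed-loop transfer function: T(s) = K_p·G_p(s)/(1 + K_p·G_p(s)) = 233.2/(s + 13 + 233.2) = 233.2/(s + 246.2).
Time constant τ = 1/246.2 = 0.00406 s.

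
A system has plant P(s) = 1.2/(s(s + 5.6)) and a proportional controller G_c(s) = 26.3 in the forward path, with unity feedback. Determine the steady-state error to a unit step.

0

The open loop G_c(s)P(s) has a pole at the origin (type 1), so the static position error constant is infinite and e_ss = 1/(1+∞) = 0.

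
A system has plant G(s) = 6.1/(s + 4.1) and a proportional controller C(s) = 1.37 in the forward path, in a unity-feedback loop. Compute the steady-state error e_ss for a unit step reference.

The loop is type 0. Static position error constant K_pos = C(0)·G(0) = 1.37·1.488 = 2.038.
Steady-state error to a unit step: e_ss = 1/(1+K_pos) = 1/3.038 = 0.329.

0.329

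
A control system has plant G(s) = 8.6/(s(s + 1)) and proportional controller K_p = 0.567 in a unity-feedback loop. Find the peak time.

T_p = 1.46 s

Closed-loop characteristic equation: s² + 1s + 4.876 = 0, so ω_n = 2.208 rad/s and ζ = 1/(2·2.208) = 0.2264.
Damped frequency ω_d = ω_n√(1−ζ²) = 2.151 rad/s, so peak time T_p = π/ω_d = 1.46 s.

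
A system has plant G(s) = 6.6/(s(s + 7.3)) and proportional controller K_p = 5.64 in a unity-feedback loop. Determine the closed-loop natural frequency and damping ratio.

ω_n = 6.1 rad/s, ζ = 0.598

The closed-loop denominator is s(s+7.3) + 5.64·6.6 = s² + 7.3s + 37.22.
So ω_n² = 37.22 ⇒ ω_n = 6.101 rad/s, and ζ = 7.3/(2ω_n) = 0.598.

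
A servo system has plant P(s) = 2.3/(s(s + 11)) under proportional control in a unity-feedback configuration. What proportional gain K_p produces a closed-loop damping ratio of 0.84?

K_p = 18.6

Closed-loop characteristic equation: s² + 11s + K_p·2.3 = 0.
So ω_n = √(2.3K_p) and 2ζω_n = 11, giving ζ = 11/(2√(2.3K_p)).
Setting ζ = 0.84: √(2.3K_p) = 11/(2·0.84) = 6.548, so K_p = 42.87/2.3 = 18.6.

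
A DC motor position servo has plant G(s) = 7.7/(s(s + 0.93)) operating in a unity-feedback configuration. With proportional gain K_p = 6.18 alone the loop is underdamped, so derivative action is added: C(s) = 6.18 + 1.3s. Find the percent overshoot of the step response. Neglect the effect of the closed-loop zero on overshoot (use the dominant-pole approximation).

Forward path: (6.18 + 1.3s)·7.7/(s(s+0.93)). The closed-loop characteristic equation is s² + (0.93 + 7.7·1.3)s + 7.7·6.18 = 0.
That is s² + 10.94s + 47.59 = 0, so ω_n = 6.898 rad/s and ζ = 10.94/(2·6.898) = 0.793.
%OS = 100·exp(−πζ/√(1−ζ²)) = 1.68%.

1.68%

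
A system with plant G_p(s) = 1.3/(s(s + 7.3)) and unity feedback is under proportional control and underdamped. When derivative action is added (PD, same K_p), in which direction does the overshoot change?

The derivative term adds K·K_d to the s-coefficient of the characteristic equation, raising 2ζω_n while ω_n is unchanged; ζ increases, so overshoot decreases.

decrease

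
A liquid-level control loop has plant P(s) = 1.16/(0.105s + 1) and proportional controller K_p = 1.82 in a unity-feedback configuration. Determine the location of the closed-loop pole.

s = -29.63

Closed loop: T(s) = K_p·P/(1+K_p·P) = 2.111/(0.105s + 1 + 2.111), with pole at s = −(1 + 2.111)/0.105 = −29.63.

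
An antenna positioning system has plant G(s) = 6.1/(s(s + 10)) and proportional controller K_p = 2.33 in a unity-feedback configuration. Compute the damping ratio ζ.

ζ = 1.33

With unity feedback the closed-loop characteristic equation is s² + 10s + 2.33·6.1 = s² + 10s + 14.21 = 0.
Matching s² + 2ζω_n s + ω_n²: ω_n = √14.21 = 3.77 rad/s and 2ζω_n = 10, so ζ = 10/(2·3.77) = 1.33.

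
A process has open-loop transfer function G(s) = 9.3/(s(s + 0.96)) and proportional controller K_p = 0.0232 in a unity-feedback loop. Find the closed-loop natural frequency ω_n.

ω_n = 0.464 rad/s

With unity feedback the closed-loop characteristic equation is s² + 0.96s + 0.0232·9.3 = s² + 0.96s + 0.2158 = 0.
So ω_n² = 0.2158 ⇒ ω_n = 0.4645 rad/s, and ζ = 0.96/(2ω_n) = 1.03.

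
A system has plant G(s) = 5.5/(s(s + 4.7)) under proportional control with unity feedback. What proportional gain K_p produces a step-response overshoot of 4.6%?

K_p = 2.05

From %OS = 100·exp(−πζ/√(1−ζ²)) = 4.6%, ζ = −ln(0.046)/√(π²+ln²(0.046)) = 0.7.
Characteristic equation s² + 4.7s + 5.5K_p = 0 gives ζ = 4.7/(2√(5.5K_p)).
Setting ζ = 0.7: √(5.5K_p) = 4.7/(2·0.7) = 3.357, so K_p = 11.27/5.5 = 2.05.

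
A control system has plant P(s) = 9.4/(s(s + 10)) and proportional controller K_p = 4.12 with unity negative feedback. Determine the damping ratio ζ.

ζ = 0.803

1 + K_p·P(s) = 0 gives s² + 10s + 38.73 = 0.
So ω_n² = 38.73 ⇒ ω_n = 6.223 rad/s, and ζ = 10/(2ω_n) = 0.803.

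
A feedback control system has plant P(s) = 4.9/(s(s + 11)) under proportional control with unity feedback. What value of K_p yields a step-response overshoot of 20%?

From %OS = 100·exp(−πζ/√(1−ζ²)) = 20%, ζ = −ln(0.2)/√(π²+ln²(0.2)) = 0.4559.
Characteristic equation s² + 11s + 4.9K_p = 0 gives ζ = 11/(2√(4.9K_p)).
Setting ζ = 0.4559: √(4.9K_p) = 11/(2·0.4559) = 12.06, so K_p = 145.5/4.9 = 29.7.

K_p = 29.7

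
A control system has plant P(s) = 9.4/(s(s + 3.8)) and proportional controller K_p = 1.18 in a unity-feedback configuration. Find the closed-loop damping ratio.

With unity feedback the closed-loop characteristic equation is s² + 3.8s + 1.18·9.4 = s² + 3.8s + 11.09 = 0.
So ω_n² = 11.09 ⇒ ω_n = 3.33 rad/s, and ζ = 3.8/(2ω_n) = 0.57.

ζ = 0.57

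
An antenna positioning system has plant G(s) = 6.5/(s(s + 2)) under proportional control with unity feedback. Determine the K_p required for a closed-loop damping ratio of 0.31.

Closed-loop characteristic equation: s² + 2s + K_p·6.5 = 0.
So ω_n = √(6.5K_p) and 2ζω_n = 2, giving ζ = 2/(2√(6.5K_p)).
Setting ζ = 0.31: √(6.5K_p) = 2/(2·0.31) = 3.226, so K_p = 10.41/6.5 = 1.6.

K_p = 1.6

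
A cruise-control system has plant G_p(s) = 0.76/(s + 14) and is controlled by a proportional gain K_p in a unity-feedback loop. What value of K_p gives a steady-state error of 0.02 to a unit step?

K_p = 903

For a type-0 loop with proportional control, e_ss = 1/(1 + K_p·G_p(0)).
G_p(0) = 0.05429. Require 1/(1 + K_p·0.05429) = 0.02, so 1 + 0.05429·K_p = 50.
K_p = (50 − 1)/0.05429 = 903.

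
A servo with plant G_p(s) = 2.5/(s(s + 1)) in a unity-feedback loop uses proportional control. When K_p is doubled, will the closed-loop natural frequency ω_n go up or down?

ω_n = √(2.5·K_p), which grows with K_p.

increase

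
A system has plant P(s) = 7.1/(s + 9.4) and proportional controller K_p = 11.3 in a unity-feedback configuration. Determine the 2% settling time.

T_s ≈ 0.0446 s

Closed-loop transfer function: T(s) = K_p·P(s)/(1 + K_p·P(s)) = 80.23/(s + 9.4 + 80.23) = 80.23/(s + 89.63).
Time constant τ = 1/89.63 = 0.01116 s, so the 2% settling time is about 4τ = 0.0446 s.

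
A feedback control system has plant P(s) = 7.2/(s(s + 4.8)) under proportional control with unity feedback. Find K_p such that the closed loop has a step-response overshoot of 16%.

From %OS = 100·exp(−πζ/√(1−ζ²)) = 16%, ζ = −ln(0.16)/√(π²+ln²(0.16)) = 0.5039.
Characteristic equation s² + 4.8s + 7.2K_p = 0 gives ζ = 4.8/(2√(7.2K_p)).
Setting ζ = 0.5039: √(7.2K_p) = 4.8/(2·0.5039) = 4.763, so K_p = 22.69/7.2 = 3.15.

K_p = 3.15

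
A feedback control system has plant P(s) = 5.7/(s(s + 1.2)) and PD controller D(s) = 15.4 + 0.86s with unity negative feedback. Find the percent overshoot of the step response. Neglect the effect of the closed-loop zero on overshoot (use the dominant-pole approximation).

Forward path: (15.4 + 0.86s)·5.7/(s(s+1.2)). The closed-loop characteristic equation is s² + (1.2 + 5.7·0.86)s + 5.7·15.4 = 0.
That is s² + 6.102s + 87.78 = 0, so ω_n = 9.369 rad/s and ζ = 6.102/(2·9.369) = 0.3256.
%OS = 100·exp(−πζ/√(1−ζ²)) = 33.9%.

33.9%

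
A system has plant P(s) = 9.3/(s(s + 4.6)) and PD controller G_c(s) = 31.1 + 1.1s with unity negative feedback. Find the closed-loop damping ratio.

ζ = 0.436

Forward path: (31.1 + 1.1s)·9.3/(s(s+4.6)). The closed-loop characteristic equation is s² + (4.6 + 9.3·1.1)s + 9.3·31.1 = 0.
That is s² + 14.83s + 289.2 = 0, so ω_n = 17.01 rad/s and ζ = 14.83/(2·17.01) = 0.436.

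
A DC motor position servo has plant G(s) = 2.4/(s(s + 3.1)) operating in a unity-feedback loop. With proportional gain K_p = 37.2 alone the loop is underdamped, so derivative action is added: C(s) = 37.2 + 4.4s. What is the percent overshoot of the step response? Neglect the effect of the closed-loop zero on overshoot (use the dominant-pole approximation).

Forward path: (37.2 + 4.4s)·2.4/(s(s+3.1)). The closed-loop characteristic equation is s² + (3.1 + 2.4·4.4)s + 2.4·37.2 = 0.
That is s² + 13.66s + 89.28 = 0, so ω_n = 9.449 rad/s and ζ = 13.66/(2·9.449) = 0.7228.
%OS = 100·exp(−πζ/√(1−ζ²)) = 3.74%.

3.74%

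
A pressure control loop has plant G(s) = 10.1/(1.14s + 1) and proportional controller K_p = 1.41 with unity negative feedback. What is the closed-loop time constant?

τ = 0.0748 s

Closed loop: T(s) = K_p·G/(1+K_p·G) = 14.24/(1.14s + 1 + 14.24), with pole at s = −(1 + 14.24)/1.14 = −13.37.
Closed-loop time constant τ = 1/13.37 = 0.0748 s.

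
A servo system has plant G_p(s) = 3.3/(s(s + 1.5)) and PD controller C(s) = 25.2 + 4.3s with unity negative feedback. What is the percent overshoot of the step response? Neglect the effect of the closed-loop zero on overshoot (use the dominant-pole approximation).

0.499%

Forward path: (25.2 + 4.3s)·3.3/(s(s+1.5)). The closed-loop characteristic equation is s² + (1.5 + 3.3·4.3)s + 3.3·25.2 = 0.
That is s² + 15.69s + 83.16 = 0, so ω_n = 9.119 rad/s and ζ = 15.69/(2·9.119) = 0.8603.
%OS = 100·exp(−πζ/√(1−ζ²)) = 0.499%.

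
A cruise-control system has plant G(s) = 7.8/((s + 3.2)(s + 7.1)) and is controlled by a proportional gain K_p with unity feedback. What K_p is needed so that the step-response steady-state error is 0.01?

The loop is type 0, so e_ss(step) = 1/(1 + K_pos) with K_pos = K_p·G(0).
G(0) = 0.3433. Require 1/(1 + K_p·0.3433) = 0.01, so 1 + 0.3433·K_p = 100.
K_p = (100 − 1)/0.3433 = 288.

K_p = 288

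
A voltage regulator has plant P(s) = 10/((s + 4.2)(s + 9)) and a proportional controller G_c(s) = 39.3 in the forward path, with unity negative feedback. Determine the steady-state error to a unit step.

The loop is type 0. Static position error constant K_pos = G_c(0)·P(0) = 39.3·0.2646 = 10.4.
Steady-state error to a unit step: e_ss = 1/(1+K_pos) = 1/11.4 = 0.0877.

0.0877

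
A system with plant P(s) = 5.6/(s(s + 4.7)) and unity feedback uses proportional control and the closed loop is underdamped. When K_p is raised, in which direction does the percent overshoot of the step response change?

increase

ζ = 4.7/(2√(5.6K_p)) decreases as K_p grows; lower damping means more overshoot.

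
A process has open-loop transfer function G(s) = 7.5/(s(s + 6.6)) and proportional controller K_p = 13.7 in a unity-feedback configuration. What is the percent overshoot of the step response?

33.9%

The closed-loop denominator s² + 6.6s + 102.8 gives ω_n = √102.8 = 10.14 and ζ = 6.6/(2ω_n) = 0.3256.
%OS = 100·exp(−πζ/√(1−ζ²)) = 100·exp(−π·0.3256/√0.894) = 33.9%.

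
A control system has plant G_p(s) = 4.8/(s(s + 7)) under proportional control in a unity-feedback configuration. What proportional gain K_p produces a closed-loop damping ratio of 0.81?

Closed-loop characteristic equation: s² + 7s + K_p·4.8 = 0.
So ω_n = √(4.8K_p) and 2ζω_n = 7, giving ζ = 7/(2√(4.8K_p)).
Setting ζ = 0.81: √(4.8K_p) = 7/(2·0.81) = 4.321, so K_p = 18.67/4.8 = 3.89.

K_p = 3.89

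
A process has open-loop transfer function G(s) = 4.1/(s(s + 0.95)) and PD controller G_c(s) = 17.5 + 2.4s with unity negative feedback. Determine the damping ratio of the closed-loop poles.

ζ = 0.637

Forward path: (17.5 + 2.4s)·4.1/(s(s+0.95)). The closed-loop characteristic equation is s² + (0.95 + 4.1·2.4)s + 4.1·17.5 = 0.
That is s² + 10.79s + 71.75 = 0, so ω_n = 8.471 rad/s and ζ = 10.79/(2·8.471) = 0.6369.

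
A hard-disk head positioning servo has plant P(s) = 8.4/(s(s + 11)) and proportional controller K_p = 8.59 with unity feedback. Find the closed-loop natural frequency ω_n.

ω_n = 8.49 rad/s

1 + K_p·P(s) = 0 gives s² + 11s + 72.16 = 0.
Matching s² + 2ζω_n s + ω_n²: ω_n = √72.16 = 8.494 rad/s and 2ζω_n = 11, so ζ = 11/(2·8.494) = 0.647.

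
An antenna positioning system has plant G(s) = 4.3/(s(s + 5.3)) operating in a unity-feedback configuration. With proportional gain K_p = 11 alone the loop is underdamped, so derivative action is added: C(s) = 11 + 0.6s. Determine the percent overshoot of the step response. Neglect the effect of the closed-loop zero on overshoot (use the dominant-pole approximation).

Forward path: (11 + 0.6s)·4.3/(s(s+5.3)). The closed-loop characteristic equation is s² + (5.3 + 4.3·0.6)s + 4.3·11 = 0.
That is s² + 7.88s + 47.3 = 0, so ω_n = 6.877 rad/s and ζ = 7.88/(2·6.877) = 0.5729.
%OS = 100·exp(−πζ/√(1−ζ²)) = 11.1%.

11.1%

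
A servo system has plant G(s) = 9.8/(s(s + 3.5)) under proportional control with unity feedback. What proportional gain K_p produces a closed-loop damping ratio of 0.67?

Closed-loop characteristic equation: s² + 3.5s + K_p·9.8 = 0.
So ω_n = √(9.8K_p) and 2ζω_n = 3.5, giving ζ = 3.5/(2√(9.8K_p)).
Setting ζ = 0.67: √(9.8K_p) = 3.5/(2·0.67) = 2.612, so K_p = 6.822/9.8 = 0.696.

K_p = 0.696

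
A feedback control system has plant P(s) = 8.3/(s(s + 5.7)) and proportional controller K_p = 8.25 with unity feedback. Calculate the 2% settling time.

Closed-loop characteristic equation: s² + 5.7s + 68.48 = 0, so ω_n = 8.275 rad/s and ζ = 5.7/(2·8.275) = 0.3444.
2% settling time T_s ≈ 4/(ζω_n) = 4/2.85 = 1.4 s.

T_s ≈ 1.4 s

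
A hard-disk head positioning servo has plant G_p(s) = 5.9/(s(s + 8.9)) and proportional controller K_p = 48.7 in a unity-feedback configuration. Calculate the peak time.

T_p = 0.192 s

The closed-loop denominator s² + 8.9s + 287.3 gives ω_n = √287.3 = 16.95 and ζ = 8.9/(2ω_n) = 0.2625.
Damped frequency ω_d = ω_n√(1−ζ²) = 16.36 rad/s, so peak time T_p = π/ω_d = 0.192 s.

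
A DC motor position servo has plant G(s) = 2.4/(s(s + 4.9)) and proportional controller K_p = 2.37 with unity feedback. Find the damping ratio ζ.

ζ = 1.03

The closed-loop denominator is s(s+4.9) + 2.37·2.4 = s² + 4.9s + 5.688.
So ω_n² = 5.688 ⇒ ω_n = 2.385 rad/s, and ζ = 4.9/(2ω_n) = 1.03.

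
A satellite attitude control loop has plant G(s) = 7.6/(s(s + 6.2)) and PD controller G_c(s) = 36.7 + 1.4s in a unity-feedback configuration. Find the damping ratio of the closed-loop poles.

ζ = 0.504

Forward path: (36.7 + 1.4s)·7.6/(s(s+6.2)). The closed-loop characteristic equation is s² + (6.2 + 7.6·1.4)s + 7.6·36.7 = 0.
That is s² + 16.84s + 278.9 = 0, so ω_n = 16.7 rad/s and ζ = 16.84/(2·16.7) = 0.5042.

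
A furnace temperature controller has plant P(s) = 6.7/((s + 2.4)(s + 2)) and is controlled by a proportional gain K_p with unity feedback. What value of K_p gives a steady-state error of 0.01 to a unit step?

K_p = 70.9

The loop is type 0, so e_ss(step) = 1/(1 + K_pos) with K_pos = K_p·P(0).
P(0) = 1.396. Require 1/(1 + K_p·1.396) = 0.01, so 1 + 1.396·K_p = 100.
K_p = (100 − 1)/1.396 = 70.9.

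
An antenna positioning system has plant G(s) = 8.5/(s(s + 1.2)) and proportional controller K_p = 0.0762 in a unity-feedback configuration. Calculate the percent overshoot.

The closed-loop denominator s² + 1.2s + 0.6477 gives ω_n = √0.6477 = 0.8048 and ζ = 1.2/(2ω_n) = 0.7455.
%OS = 100·exp(−πζ/√(1−ζ²)) = 100·exp(−π·0.7455/√0.4442) = 2.98%.

2.98%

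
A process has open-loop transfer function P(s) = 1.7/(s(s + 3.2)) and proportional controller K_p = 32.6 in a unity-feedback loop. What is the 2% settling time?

Closed-loop characteristic equation: s² + 3.2s + 55.42 = 0, so ω_n = 7.444 rad/s and ζ = 3.2/(2·7.444) = 0.2149.
2% settling time T_s ≈ 4/(ζω_n) = 4/1.6 = 2.5 s.

T_s ≈ 2.5 s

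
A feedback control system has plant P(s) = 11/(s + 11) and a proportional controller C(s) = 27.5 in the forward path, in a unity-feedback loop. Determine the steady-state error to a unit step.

The loop is type 0. Static position error constant K_pos = C(0)·P(0) = 27.5·1 = 27.5.
Steady-state error to a unit step: e_ss = 1/(1+K_pos) = 1/28.5 = 0.0351.

0.0351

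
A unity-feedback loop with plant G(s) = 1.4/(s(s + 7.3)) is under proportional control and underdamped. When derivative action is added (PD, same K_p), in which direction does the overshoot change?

With PD the characteristic equation becomes s² + (a + K·K_d)s + K·K_p = 0; the damping term grows, ζ rises, overshoot falls.

decrease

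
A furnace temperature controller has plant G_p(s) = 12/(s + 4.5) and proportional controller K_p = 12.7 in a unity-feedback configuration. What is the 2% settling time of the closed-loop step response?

T_s ≈ 0.0255 s

Closed-loop transfer function: T(s) = K_p·G_p(s)/(1 + K_p·G_p(s)) = 152.4/(s + 4.5 + 152.4) = 152.4/(s + 156.9).
Time constant τ = 1/156.9 = 0.006373 s, so the 2% settling time is about 4τ = 0.0255 s.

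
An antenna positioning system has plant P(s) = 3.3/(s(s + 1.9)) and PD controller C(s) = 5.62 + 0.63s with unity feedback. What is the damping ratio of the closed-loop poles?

Forward path: (5.62 + 0.63s)·3.3/(s(s+1.9)). The closed-loop characteristic equation is s² + (1.9 + 3.3·0.63)s + 3.3·5.62 = 0.
That is s² + 3.979s + 18.55 = 0, so ω_n = 4.307 rad/s and ζ = 3.979/(2·4.307) = 0.462.

ζ = 0.462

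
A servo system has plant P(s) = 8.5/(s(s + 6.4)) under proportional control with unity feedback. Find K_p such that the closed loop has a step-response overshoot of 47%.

From %OS = 100·exp(−πζ/√(1−ζ²)) = 47%, ζ = −ln(0.47)/√(π²+ln²(0.47)) = 0.2337.
Characteristic equation s² + 6.4s + 8.5K_p = 0 gives ζ = 6.4/(2√(8.5K_p)).
Setting ζ = 0.2337: √(8.5K_p) = 6.4/(2·0.2337) = 13.69, so K_p = 187.5/8.5 = 22.1.

K_p = 22.1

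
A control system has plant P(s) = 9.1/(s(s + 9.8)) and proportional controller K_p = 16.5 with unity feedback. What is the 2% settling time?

T_s ≈ 0.816 s

The closed-loop denominator s² + 9.8s + 150.2 gives ω_n = √150.2 = 12.25 and ζ = 9.8/(2ω_n) = 0.3999.
2% settling time T_s ≈ 4/(ζω_n) = 4/4.9 = 0.816 s.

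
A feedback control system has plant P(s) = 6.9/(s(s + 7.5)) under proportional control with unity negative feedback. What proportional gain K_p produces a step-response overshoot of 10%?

From %OS = 100·exp(−πζ/√(1−ζ²)) = 10%, ζ = −ln(0.1)/√(π²+ln²(0.1)) = 0.5912.
Characteristic equation s² + 7.5s + 6.9K_p = 0 gives ζ = 7.5/(2√(6.9K_p)).
Setting ζ = 0.5912: √(6.9K_p) = 7.5/(2·0.5912) = 6.344, so K_p = 40.24/6.9 = 5.83.

K_p = 5.83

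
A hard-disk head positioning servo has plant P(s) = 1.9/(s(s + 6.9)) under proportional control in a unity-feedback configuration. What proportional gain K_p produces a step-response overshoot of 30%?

K_p = 48.9

From %OS = 100·exp(−πζ/√(1−ζ²)) = 30%, ζ = −ln(0.3)/√(π²+ln²(0.3)) = 0.3579.
Characteristic equation s² + 6.9s + 1.9K_p = 0 gives ζ = 6.9/(2√(1.9K_p)).
Setting ζ = 0.3579: √(1.9K_p) = 6.9/(2·0.3579) = 9.641, so K_p = 92.94/1.9 = 48.9.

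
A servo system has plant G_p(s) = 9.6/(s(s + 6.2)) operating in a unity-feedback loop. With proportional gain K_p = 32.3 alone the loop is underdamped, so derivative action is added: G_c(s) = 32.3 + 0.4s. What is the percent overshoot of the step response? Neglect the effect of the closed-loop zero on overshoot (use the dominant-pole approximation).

39.3%

Forward path: (32.3 + 0.4s)·9.6/(s(s+6.2)). The closed-loop characteristic equation is s² + (6.2 + 9.6·0.4)s + 9.6·32.3 = 0.
That is s² + 10.04s + 310.1 = 0, so ω_n = 17.61 rad/s and ζ = 10.04/(2·17.61) = 0.2851.
%OS = 100·exp(−πζ/√(1−ζ²)) = 39.3%.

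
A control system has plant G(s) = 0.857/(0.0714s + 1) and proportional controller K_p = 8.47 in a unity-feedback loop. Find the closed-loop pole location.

Closed loop: T(s) = K_p·G/(1+K_p·G) = 7.259/(0.0714s + 1 + 7.259), with pole at s = −(1 + 7.259)/0.0714 = −115.7.

s = -115.7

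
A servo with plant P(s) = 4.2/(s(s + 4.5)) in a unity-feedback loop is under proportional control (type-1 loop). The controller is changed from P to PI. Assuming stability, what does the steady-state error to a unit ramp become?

0

The integrator raises the loop to type 2, so K_v → ∞ and e_ss to a ramp is zero.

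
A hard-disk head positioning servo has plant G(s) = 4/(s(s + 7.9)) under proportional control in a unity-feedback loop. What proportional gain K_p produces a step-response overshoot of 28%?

From %OS = 100·exp(−πζ/√(1−ζ²)) = 28%, ζ = −ln(0.28)/√(π²+ln²(0.28)) = 0.3755.
Characteristic equation s² + 7.9s + 4K_p = 0 gives ζ = 7.9/(2√(4K_p)).
Setting ζ = 0.3755: √(4K_p) = 7.9/(2·0.3755) = 10.52, so K_p = 110.6/4 = 27.7.

K_p = 27.7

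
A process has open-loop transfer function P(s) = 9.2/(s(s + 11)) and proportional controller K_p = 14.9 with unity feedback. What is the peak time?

From 1 + K_pP(s) = 0: s² + 11s + 137.1 = 0 ⇒ ω_n = 11.71, ζ = 0.4698.
Damped frequency ω_d = ω_n√(1−ζ²) = 10.34 rad/s, so peak time T_p = π/ω_d = 0.304 s.

T_p = 0.304 s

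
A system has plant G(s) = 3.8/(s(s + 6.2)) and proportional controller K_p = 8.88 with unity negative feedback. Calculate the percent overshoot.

13.8%

Closed-loop characteristic equation: s² + 6.2s + 33.74 = 0, so ω_n = 5.809 rad/s and ζ = 6.2/(2·5.809) = 0.5337.
%OS = 100·exp(−πζ/√(1−ζ²)) = 100·exp(−π·0.5337/√0.7152) = 13.8%.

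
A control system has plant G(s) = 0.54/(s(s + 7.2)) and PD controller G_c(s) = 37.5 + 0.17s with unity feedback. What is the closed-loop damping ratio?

ζ = 0.81

Forward path: (37.5 + 0.17s)·0.54/(s(s+7.2)). The closed-loop characteristic equation is s² + (7.2 + 0.54·0.17)s + 0.54·37.5 = 0.
That is s² + 7.292s + 20.25 = 0, so ω_n = 4.5 rad/s and ζ = 7.292/(2·4.5) = 0.8102.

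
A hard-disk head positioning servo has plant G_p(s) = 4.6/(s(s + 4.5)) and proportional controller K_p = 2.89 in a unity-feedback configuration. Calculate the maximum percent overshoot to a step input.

From 1 + K_pG_p(s) = 0: s² + 4.5s + 13.29 = 0 ⇒ ω_n = 3.646, ζ = 0.6171.
%OS = 100·exp(−πζ/√(1−ζ²)) = 100·exp(−π·0.6171/√0.6192) = 8.51%.

8.51%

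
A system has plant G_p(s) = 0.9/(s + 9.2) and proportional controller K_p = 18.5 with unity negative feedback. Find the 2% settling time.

Closed-loop transfer function: T(s) = K_p·G_p(s)/(1 + K_p·G_p(s)) = 16.65/(s + 9.2 + 16.65) = 16.65/(s + 25.85).
Time constant τ = 1/25.85 = 0.03868 s, so the 2% settling time is about 4τ = 0.155 s.

T_s ≈ 0.155 s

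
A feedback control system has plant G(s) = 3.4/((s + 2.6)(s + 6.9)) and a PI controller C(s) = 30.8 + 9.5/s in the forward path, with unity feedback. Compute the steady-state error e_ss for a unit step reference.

0

The open loop C(s)G(s) has a pole at the origin (type 1), so the static position error constant is infinite and e_ss = 1/(1+∞) = 0.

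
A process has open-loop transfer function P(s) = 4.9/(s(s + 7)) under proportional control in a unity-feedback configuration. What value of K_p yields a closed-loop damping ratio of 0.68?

Closed-loop characteristic equation: s² + 7s + K_p·4.9 = 0.
So ω_n = √(4.9K_p) and 2ζω_n = 7, giving ζ = 7/(2√(4.9K_p)).
Setting ζ = 0.68: √(4.9K_p) = 7/(2·0.68) = 5.147, so K_p = 26.49/4.9 = 5.41.

K_p = 5.41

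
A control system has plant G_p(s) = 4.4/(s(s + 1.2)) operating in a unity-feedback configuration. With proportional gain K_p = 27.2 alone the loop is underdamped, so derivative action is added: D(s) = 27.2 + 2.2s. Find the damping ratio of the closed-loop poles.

ζ = 0.497

Forward path: (27.2 + 2.2s)·4.4/(s(s+1.2)). The closed-loop characteristic equation is s² + (1.2 + 4.4·2.2)s + 4.4·27.2 = 0.
That is s² + 10.88s + 119.7 = 0, so ω_n = 10.94 rad/s and ζ = 10.88/(2·10.94) = 0.4973.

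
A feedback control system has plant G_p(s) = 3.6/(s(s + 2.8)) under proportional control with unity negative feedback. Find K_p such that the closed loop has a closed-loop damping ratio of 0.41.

Closed-loop characteristic equation: s² + 2.8s + K_p·3.6 = 0.
So ω_n = √(3.6K_p) and 2ζω_n = 2.8, giving ζ = 2.8/(2√(3.6K_p)).
Setting ζ = 0.41: √(3.6K_p) = 2.8/(2·0.41) = 3.415, so K_p = 11.66/3.6 = 3.24.

K_p = 3.24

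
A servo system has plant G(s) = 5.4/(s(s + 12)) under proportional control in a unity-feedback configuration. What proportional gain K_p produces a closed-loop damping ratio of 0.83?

Closed-loop characteristic equation: s² + 12s + K_p·5.4 = 0.
So ω_n = √(5.4K_p) and 2ζω_n = 12, giving ζ = 12/(2√(5.4K_p)).
Setting ζ = 0.83: √(5.4K_p) = 12/(2·0.83) = 7.229, so K_p = 52.26/5.4 = 9.68.

K_p = 9.68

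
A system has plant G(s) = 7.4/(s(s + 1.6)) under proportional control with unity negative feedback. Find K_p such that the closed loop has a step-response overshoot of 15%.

K_p = 0.324

From %OS = 100·exp(−πζ/√(1−ζ²)) = 15%, ζ = −ln(0.15)/√(π²+ln²(0.15)) = 0.5169.
Characteristic equation s² + 1.6s + 7.4K_p = 0 gives ζ = 1.6/(2√(7.4K_p)).
Setting ζ = 0.5169: √(7.4K_p) = 1.6/(2·0.5169) = 1.548, so K_p = 2.395/7.4 = 0.324.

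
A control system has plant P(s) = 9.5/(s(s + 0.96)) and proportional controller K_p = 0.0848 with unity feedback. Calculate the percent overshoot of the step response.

Closed-loop characteristic equation: s² + 0.96s + 0.8056 = 0, so ω_n = 0.8976 rad/s and ζ = 0.96/(2·0.8976) = 0.5348.
%OS = 100·exp(−πζ/√(1−ζ²)) = 100·exp(−π·0.5348/√0.714) = 13.7%.

13.7%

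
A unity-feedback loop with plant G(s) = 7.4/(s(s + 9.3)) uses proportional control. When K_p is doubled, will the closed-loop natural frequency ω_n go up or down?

increase

ω_n = √(7.4·K_p), which grows with K_p.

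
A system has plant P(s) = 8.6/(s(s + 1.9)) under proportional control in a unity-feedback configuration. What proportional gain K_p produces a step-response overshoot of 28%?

From %OS = 100·exp(−πζ/√(1−ζ²)) = 28%, ζ = −ln(0.28)/√(π²+ln²(0.28)) = 0.3755.
Characteristic equation s² + 1.9s + 8.6K_p = 0 gives ζ = 1.9/(2√(8.6K_p)).
Setting ζ = 0.3755: √(8.6K_p) = 1.9/(2·0.3755) = 2.53, so K_p = 6.399/8.6 = 0.744.

K_p = 0.744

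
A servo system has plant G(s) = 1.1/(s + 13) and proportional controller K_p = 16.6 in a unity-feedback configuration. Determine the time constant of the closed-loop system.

Closed-loop transfer function: T(s) = K_p·G(s)/(1 + K_p·G(s)) = 18.26/(s + 13 + 18.26) = 18.26/(s + 31.26).
Time constant τ = 1/31.26 = 0.032 s.

τ = 0.032 s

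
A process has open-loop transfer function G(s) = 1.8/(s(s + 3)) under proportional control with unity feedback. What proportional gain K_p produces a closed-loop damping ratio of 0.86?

Closed-loop characteristic equation: s² + 3s + K_p·1.8 = 0.
So ω_n = √(1.8K_p) and 2ζω_n = 3, giving ζ = 3/(2√(1.8K_p)).
Setting ζ = 0.86: √(1.8K_p) = 3/(2·0.86) = 1.744, so K_p = 3.042/1.8 = 1.69.

K_p = 1.69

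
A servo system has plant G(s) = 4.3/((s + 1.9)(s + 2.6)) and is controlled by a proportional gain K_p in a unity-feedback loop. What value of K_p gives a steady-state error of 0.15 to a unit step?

Steady-state error for a unit step on this type-0 loop is 1/(1 + K_p·G(0)).
G(0) = 0.8704. Require 1/(1 + K_p·0.8704) = 0.15, so 1 + 0.8704·K_p = 6.667.
K_p = (6.667 − 1)/0.8704 = 6.51.

K_p = 6.51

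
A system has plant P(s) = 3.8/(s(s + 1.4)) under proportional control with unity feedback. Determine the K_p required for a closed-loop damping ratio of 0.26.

Closed-loop characteristic equation: s² + 1.4s + K_p·3.8 = 0.
So ω_n = √(3.8K_p) and 2ζω_n = 1.4, giving ζ = 1.4/(2√(3.8K_p)).
Setting ζ = 0.26: √(3.8K_p) = 1.4/(2·0.26) = 2.692, so K_p = 7.249/3.8 = 1.91.

K_p = 1.91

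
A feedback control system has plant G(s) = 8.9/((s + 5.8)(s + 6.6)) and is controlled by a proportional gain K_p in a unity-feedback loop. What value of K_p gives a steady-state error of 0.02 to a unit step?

K_p = 211

Steady-state error for a unit step on this type-0 loop is 1/(1 + K_p·G(0)).
G(0) = 0.2325. Require 1/(1 + K_p·0.2325) = 0.02, so 1 + 0.2325·K_p = 50.
K_p = (50 − 1)/0.2325 = 211.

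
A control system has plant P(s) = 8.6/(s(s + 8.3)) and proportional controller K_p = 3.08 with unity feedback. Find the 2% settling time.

Closed-loop characteristic equation: s² + 8.3s + 26.49 = 0, so ω_n = 5.147 rad/s and ζ = 8.3/(2·5.147) = 0.8063.
2% settling time T_s ≈ 4/(ζω_n) = 4/4.15 = 0.964 s.

T_s ≈ 0.964 s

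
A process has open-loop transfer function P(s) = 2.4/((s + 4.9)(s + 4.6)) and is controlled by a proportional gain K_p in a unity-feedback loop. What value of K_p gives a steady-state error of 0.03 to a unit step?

Steady-state error for a unit step on this type-0 loop is 1/(1 + K_p·P(0)).
P(0) = 0.1065. Require 1/(1 + K_p·0.1065) = 0.03, so 1 + 0.1065·K_p = 33.33.
K_p = (33.33 − 1)/0.1065 = 304.

K_p = 304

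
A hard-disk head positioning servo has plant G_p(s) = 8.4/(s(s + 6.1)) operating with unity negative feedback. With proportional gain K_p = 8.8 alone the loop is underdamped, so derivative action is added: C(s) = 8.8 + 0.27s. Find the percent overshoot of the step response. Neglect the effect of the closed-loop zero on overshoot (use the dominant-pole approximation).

Forward path: (8.8 + 0.27s)·8.4/(s(s+6.1)). The closed-loop characteristic equation is s² + (6.1 + 8.4·0.27)s + 8.4·8.8 = 0.
That is s² + 8.368s + 73.92 = 0, so ω_n = 8.598 rad/s and ζ = 8.368/(2·8.598) = 0.4866.
%OS = 100·exp(−πζ/√(1−ζ²)) = 17.4%.

17.4%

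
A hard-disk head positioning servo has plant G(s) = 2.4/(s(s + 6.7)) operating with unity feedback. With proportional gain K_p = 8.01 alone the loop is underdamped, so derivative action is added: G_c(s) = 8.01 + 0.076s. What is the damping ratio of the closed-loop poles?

ζ = 0.785

Forward path: (8.01 + 0.076s)·2.4/(s(s+6.7)). The closed-loop characteristic equation is s² + (6.7 + 2.4·0.076)s + 2.4·8.01 = 0.
That is s² + 6.882s + 19.22 = 0, so ω_n = 4.385 rad/s and ζ = 6.882/(2·4.385) = 0.7849.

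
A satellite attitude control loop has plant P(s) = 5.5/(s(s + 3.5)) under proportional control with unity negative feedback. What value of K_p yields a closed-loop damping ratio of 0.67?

Closed-loop characteristic equation: s² + 3.5s + K_p·5.5 = 0.
So ω_n = √(5.5K_p) and 2ζω_n = 3.5, giving ζ = 3.5/(2√(5.5K_p)).
Setting ζ = 0.67: √(5.5K_p) = 3.5/(2·0.67) = 2.612, so K_p = 6.822/5.5 = 1.24.

K_p = 1.24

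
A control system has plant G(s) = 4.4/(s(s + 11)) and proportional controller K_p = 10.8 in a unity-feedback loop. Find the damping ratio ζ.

ζ = 0.798

The closed-loop denominator is s(s+11) + 10.8·4.4 = s² + 11s + 47.52.
So ω_n² = 47.52 ⇒ ω_n = 6.893 rad/s, and ζ = 11/(2ω_n) = 0.798.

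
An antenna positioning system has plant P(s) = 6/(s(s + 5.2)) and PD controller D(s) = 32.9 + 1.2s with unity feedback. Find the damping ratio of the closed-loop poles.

Forward path: (32.9 + 1.2s)·6/(s(s+5.2)). The closed-loop characteristic equation is s² + (5.2 + 6·1.2)s + 6·32.9 = 0.
That is s² + 12.4s + 197.4 = 0, so ω_n = 14.05 rad/s and ζ = 12.4/(2·14.05) = 0.4413.

ζ = 0.441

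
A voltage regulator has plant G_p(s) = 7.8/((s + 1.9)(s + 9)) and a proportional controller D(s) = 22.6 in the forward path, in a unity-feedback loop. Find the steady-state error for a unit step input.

0.0884

The loop is type 0. Static position error constant K_pos = D(0)·G_p(0) = 22.6·0.4561 = 10.31.
Steady-state error to a unit step: e_ss = 1/(1+K_pos) = 1/11.31 = 0.0884.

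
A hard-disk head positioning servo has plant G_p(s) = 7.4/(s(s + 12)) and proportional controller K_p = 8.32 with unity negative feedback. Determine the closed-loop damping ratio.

1 + K_p·G_p(s) = 0 gives s² + 12s + 61.57 = 0.
So ω_n² = 61.57 ⇒ ω_n = 7.847 rad/s, and ζ = 12/(2ω_n) = 0.765.

ζ = 0.765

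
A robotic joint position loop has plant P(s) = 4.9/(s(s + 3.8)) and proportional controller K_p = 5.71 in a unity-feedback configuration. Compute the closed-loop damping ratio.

ζ = 0.359

The closed-loop denominator is s(s+3.8) + 5.71·4.9 = s² + 3.8s + 27.98.
Matching s² + 2ζω_n s + ω_n²: ω_n = √27.98 = 5.29 rad/s and 2ζω_n = 3.8, so ζ = 3.8/(2·5.29) = 0.359.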